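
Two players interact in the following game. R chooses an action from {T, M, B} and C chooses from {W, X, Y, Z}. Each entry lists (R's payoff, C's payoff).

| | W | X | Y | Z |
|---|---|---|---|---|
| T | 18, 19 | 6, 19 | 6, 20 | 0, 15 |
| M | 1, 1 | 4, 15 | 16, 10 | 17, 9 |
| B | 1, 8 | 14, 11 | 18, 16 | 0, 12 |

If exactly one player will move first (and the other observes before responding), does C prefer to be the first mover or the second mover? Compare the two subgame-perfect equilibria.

If R leads: C's best replies are T→Y, M→X, B→Y; R's induced payoffs 6, 4, 18; outcome (B, Y), payoffs (18, 16).
If C leads: R's best replies are W→T, X→B, Y→B, Z→M; C's induced payoffs 19, 11, 16, 9; outcome (T, W), payoffs (18, 19).
C gets 19 moving first and 16 moving second, so C prefers to move first.

first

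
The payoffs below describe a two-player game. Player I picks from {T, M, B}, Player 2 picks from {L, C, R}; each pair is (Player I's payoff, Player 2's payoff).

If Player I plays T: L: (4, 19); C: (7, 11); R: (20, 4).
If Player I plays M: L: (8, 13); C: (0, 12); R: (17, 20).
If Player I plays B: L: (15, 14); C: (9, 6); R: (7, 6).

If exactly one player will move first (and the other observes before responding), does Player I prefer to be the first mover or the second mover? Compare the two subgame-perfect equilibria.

If Player I leads: Player 2's best replies are T→L, M→R, B→L; Player I's induced payoffs 4, 17, 15; outcome (M, R), payoffs (17, 20).
If Player 2 leads: Player I's best replies are L→B, C→B, R→T; Player 2's induced payoffs 14, 6, 4; outcome (B, L), payoffs (15, 14).
Player I gets 17 moving first and 15 moving second, so Player I prefers to move first.

first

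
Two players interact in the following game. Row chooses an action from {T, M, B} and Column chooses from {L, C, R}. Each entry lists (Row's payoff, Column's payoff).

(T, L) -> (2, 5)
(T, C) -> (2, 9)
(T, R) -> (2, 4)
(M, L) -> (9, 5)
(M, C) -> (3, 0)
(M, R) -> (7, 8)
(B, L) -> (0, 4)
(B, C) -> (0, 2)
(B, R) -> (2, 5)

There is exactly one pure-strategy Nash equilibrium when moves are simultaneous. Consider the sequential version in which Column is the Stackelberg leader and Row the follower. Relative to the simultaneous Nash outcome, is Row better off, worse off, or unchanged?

unchanged

Work backward from Row's decision.
- L: Row compares 2, 9, 0 and picks M; Column would get 5.
- C: Row compares 2, 3, 0 and picks M; Column would get 0.
- R: Row compares 2, 7, 2 and picks M; Column would get 8.
Column's induced payoffs are 5, 0, 8, so Column commits to R. Subgame-perfect outcome: (M, R) with payoffs (7, 8).
Now find the simultaneous Nash equilibrium.
Row's best replies: L→M; C→M; R→M.
Column's best replies: T→C; M→R; B→R.
The unique mutual best reply is (M, R), giving (7, 8).
Row earns 7 sequentially versus 7 at the Nash outcome: unchanged.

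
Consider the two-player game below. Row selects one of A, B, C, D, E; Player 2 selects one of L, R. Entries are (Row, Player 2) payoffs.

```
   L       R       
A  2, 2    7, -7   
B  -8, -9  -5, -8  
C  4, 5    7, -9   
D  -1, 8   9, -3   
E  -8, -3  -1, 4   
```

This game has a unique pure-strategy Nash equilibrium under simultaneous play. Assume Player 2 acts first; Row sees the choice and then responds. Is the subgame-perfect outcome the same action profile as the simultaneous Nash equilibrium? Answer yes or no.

yes

Solve by backward induction (Player 2 leads).
- L → Row plays C (best of 2, -8, 4, -1, -8); Player 2 gets 5.
- R → Row plays D (best of 7, -5, 7, 9, -1); Player 2 gets -3.
Player 2's induced payoffs are 5, -3, so Player 2 commits to L. Subgame-perfect outcome: (C, L) with payoffs (4, 5).
Now find the simultaneous Nash equilibrium.
Row's best replies: L→C; R→D.
Player 2's best replies: A→L; B→R; C→L; D→L; E→R.
The unique mutual best reply is (C, L), giving (4, 5).
Sequential outcome (C, L) coincides with the Nash profile (C, L).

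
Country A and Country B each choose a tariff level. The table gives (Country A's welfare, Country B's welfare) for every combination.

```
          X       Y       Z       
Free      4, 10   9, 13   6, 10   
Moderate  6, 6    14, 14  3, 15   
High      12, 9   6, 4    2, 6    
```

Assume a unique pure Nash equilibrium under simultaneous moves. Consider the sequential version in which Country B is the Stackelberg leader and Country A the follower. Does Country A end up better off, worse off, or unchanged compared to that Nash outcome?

better off

Work backward from Country A's decision.
- X: BR = High, leader payoff 9.
- Y: BR = Moderate, leader payoff 14.
- Z: BR = Free, leader payoff 10.
Country B's induced payoffs are 9, 14, 10, so Country B commits to Y. Subgame-perfect outcome: (Moderate, Y) with payoffs (14, 14).
Under simultaneous play:
Country A's best replies: X→High; Y→Moderate; Z→Free.
Country B's best replies: Free→Y; Moderate→Z; High→X.
Only (High, X) has each player best-responding; Nash payoffs (12, 9).
Country A earns 14 sequentially versus 12 at the Nash outcome: better off.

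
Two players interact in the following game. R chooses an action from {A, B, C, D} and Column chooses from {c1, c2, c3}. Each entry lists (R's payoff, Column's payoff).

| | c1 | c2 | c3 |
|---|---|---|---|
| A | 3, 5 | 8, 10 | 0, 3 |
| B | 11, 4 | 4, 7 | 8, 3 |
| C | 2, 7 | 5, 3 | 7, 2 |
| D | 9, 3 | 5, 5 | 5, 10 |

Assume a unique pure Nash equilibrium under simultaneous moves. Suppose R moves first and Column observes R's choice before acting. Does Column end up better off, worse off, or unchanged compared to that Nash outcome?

Solve by backward induction (R leads).
- A → Column plays c2 (best of 5, 10, 3); R gets 8.
- B → Column plays c2 (best of 4, 7, 3); R gets 4.
- C → Column plays c1 (best of 7, 3, 2); R gets 2.
- D → Column plays c3 (best of 3, 5, 10); R gets 5.
R's induced payoffs are 8, 4, 2, 5, so R commits to A. Subgame-perfect outcome: (A, c2) with payoffs (8, 10).
For the simultaneous game, intersect best replies.
R's best replies: c1→B; c2→A; c3→B.
Column's best replies: A→c2; B→c2; C→c1; D→c3.
Only (A, c2) has each player best-responding; Nash payoffs (8, 10).
Column earns 10 sequentially versus 10 at the Nash outcome: unchanged.

unchanged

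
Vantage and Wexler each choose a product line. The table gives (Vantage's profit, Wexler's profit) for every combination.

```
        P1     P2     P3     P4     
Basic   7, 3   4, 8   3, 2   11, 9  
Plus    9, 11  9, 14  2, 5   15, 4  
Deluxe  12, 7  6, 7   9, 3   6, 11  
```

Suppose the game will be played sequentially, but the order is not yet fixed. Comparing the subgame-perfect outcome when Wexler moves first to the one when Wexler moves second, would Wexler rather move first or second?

first

If Vantage leads: Wexler's best replies are Basic→P4, Plus→P2, Deluxe→P4; Vantage's induced payoffs 11, 9, 6; outcome (Basic, P4), payoffs (11, 9).
If Wexler leads: Vantage's best replies are P1→Deluxe, P2→Plus, P3→Deluxe, P4→Plus; Wexler's induced payoffs 7, 14, 3, 4; outcome (Plus, P2), payoffs (9, 14).
Wexler gets 14 moving first and 9 moving second, so Wexler prefers to move first.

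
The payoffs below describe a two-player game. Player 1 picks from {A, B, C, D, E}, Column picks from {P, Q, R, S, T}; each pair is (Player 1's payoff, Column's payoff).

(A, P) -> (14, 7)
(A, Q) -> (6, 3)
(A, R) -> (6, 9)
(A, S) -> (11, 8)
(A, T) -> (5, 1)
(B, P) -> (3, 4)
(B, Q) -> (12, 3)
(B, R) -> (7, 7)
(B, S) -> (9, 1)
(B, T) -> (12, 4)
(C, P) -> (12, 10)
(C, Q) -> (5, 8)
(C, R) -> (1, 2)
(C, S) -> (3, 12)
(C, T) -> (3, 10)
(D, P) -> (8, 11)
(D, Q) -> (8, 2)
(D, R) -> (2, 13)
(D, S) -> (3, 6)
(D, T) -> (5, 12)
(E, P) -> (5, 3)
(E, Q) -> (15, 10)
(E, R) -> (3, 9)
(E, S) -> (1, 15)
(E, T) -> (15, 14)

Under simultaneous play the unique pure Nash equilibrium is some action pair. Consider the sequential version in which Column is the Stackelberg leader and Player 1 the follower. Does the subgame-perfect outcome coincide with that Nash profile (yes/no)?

Backward induction with Column moving first.
- P: Player 1 compares 14, 3, 12, 8, 5 and picks A; Column would get 7.
- Q: Player 1 compares 6, 12, 5, 8, 15 and picks E; Column would get 10.
- R: Player 1 compares 6, 7, 1, 2, 3 and picks B; Column would get 7.
- S: Player 1 compares 11, 9, 3, 3, 1 and picks A; Column would get 8.
- T: Player 1 compares 5, 12, 3, 5, 15 and picks E; Column would get 14.
Maximizing over 7, 10, 7, 8, 14, Column chooses T. Subgame-perfect outcome: (E, T) with payoffs (15, 14).
For the simultaneous game, intersect best replies.
Player 1's best replies: P→A; Q→E; R→B; S→A; T→E.
Column's best replies: A→R; B→R; C→S; D→R; E→S.
Only (B, R) has each player best-responding; Nash payoffs (7, 7).
Sequential outcome (E, T) differs from the Nash profile (B, R).

no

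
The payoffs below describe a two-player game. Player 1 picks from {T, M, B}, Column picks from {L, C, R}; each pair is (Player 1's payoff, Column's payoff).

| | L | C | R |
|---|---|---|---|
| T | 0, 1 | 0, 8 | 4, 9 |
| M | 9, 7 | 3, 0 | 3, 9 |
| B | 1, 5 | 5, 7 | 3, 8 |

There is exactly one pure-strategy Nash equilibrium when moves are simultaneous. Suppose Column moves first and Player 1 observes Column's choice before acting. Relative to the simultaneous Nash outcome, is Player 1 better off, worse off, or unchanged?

Player 1 best-responds to each possible Column move:
- L → Player 1 plays M (best of 0, 9, 1); Column gets 7.
- C → Player 1 plays B (best of 0, 3, 5); Column gets 7.
- R → Player 1 plays T (best of 4, 3, 3); Column gets 9.
Maximizing over 7, 7, 9, Column chooses R. Subgame-perfect outcome: (T, R) with payoffs (4, 9).
For the simultaneous game, intersect best replies.
Player 1's best replies: L→M; C→B; R→T.
Column's best replies: T→R; M→R; B→R.
Only (T, R) has each player best-responding; Nash payoffs (4, 9).
Player 1 earns 4 sequentially versus 4 at the Nash outcome: unchanged.

unchanged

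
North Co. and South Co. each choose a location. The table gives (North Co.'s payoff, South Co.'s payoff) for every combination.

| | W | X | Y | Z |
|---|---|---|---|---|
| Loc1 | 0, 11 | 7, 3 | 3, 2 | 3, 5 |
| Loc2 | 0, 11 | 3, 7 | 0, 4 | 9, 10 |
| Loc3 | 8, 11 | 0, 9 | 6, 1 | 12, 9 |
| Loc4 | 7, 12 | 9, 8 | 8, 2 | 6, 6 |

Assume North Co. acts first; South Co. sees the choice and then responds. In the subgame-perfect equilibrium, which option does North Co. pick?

Solve by backward induction (North Co. leads).
- Loc1: BR = W, leader payoff 0.
- Loc2: BR = W, leader payoff 0.
- Loc3: BR = W, leader payoff 8.
- Loc4: BR = W, leader payoff 7.
Maximizing over 0, 0, 8, 7, North Co. chooses Loc3. Subgame-perfect outcome: (Loc3, W) with payoffs (8, 11).

Loc3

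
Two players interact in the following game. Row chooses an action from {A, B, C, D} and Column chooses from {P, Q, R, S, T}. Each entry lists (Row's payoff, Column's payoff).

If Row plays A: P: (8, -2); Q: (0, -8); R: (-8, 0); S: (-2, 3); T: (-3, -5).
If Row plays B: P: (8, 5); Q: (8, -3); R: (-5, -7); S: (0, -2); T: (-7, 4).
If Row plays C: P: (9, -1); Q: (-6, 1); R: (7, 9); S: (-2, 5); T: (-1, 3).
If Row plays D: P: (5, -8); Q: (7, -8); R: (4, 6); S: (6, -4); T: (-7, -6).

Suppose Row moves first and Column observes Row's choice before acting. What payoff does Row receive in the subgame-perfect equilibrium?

8

Work backward from Column's decision.
- A → Column plays S (best of -2, -8, 0, 3, -5); Row gets -2.
- B → Column plays P (best of 5, -3, -7, -2, 4); Row gets 8.
- C → Column plays R (best of -1, 1, 9, 5, 3); Row gets 7.
- D → Column plays R (best of -8, -8, 6, -4, -6); Row gets 4.
Row's induced payoffs are -2, 8, 7, 4, so Row commits to B. Subgame-perfect outcome: (B, P) with payoffs (8, 5).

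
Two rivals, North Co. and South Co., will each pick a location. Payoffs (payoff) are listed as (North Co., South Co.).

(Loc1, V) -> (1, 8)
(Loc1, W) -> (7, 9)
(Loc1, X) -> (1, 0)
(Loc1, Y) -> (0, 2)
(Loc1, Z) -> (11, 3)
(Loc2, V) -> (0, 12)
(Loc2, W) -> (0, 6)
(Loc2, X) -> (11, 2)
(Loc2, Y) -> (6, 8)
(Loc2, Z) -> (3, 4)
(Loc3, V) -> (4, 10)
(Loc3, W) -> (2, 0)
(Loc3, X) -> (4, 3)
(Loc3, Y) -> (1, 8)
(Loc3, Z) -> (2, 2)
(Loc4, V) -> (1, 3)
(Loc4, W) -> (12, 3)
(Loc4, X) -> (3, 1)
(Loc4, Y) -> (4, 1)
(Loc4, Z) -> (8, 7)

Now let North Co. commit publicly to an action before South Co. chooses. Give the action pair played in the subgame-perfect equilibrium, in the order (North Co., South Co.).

Solve by backward induction (North Co. leads).
- Loc1: BR = W, leader payoff 7.
- Loc2: BR = V, leader payoff 0.
- Loc3: BR = V, leader payoff 4.
- Loc4: BR = Z, leader payoff 8.
Among 7, 0, 4, 8, the best is 8 at Loc4. Subgame-perfect outcome: (Loc4, Z) with payoffs (8, 7).

(Loc4, Z)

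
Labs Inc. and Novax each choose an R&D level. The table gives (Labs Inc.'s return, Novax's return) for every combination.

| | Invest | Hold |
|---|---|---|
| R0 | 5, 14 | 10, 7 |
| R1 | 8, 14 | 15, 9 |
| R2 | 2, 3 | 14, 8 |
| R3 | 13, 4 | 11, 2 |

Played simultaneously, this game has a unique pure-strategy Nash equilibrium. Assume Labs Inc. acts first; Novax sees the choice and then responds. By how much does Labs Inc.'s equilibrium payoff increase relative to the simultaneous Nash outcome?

Solve by backward induction (Labs Inc. leads).
- R0: Novax compares 14, 7 and picks Invest; Labs Inc. would get 5.
- R1: Novax compares 14, 9 and picks Invest; Labs Inc. would get 8.
- R2: Novax compares 3, 8 and picks Hold; Labs Inc. would get 14.
- R3: Novax compares 4, 2 and picks Invest; Labs Inc. would get 13.
Among 5, 8, 14, 13, the best is 14 at R2. Subgame-perfect outcome: (R2, Hold) with payoffs (14, 8).
Under simultaneous play:
Labs Inc.'s best replies: Invest→R3; Hold→R1.
Novax's best replies: R0→Invest; R1→Invest; R2→Hold; R3→Invest.
Only (R3, Invest) has each player best-responding; Nash payoffs (13, 4).
Labs Inc.'s commitment gain: 14 − 13 = 1.

1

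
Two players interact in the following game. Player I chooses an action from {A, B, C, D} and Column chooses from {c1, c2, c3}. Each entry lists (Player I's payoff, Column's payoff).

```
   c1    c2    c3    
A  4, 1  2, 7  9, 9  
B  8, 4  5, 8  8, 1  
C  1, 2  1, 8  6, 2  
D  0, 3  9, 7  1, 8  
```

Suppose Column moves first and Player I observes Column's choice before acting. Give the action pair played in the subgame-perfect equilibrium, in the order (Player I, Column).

Solve by backward induction (Column leads).
- c1: Player I compares 4, 8, 1, 0 and picks B; Column would get 4.
- c2: Player I compares 2, 5, 1, 9 and picks D; Column would get 7.
- c3: Player I compares 9, 8, 6, 1 and picks A; Column would get 9.
Among 4, 7, 9, the best is 9 at c3. Subgame-perfect outcome: (A, c3) with payoffs (9, 9).

(A, c3)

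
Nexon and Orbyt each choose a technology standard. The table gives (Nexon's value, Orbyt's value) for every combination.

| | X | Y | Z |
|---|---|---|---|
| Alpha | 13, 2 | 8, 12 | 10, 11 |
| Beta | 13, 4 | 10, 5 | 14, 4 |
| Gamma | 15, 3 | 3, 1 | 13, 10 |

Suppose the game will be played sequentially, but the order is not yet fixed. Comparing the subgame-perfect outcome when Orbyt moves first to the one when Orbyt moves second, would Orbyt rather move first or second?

second

If Nexon leads: Orbyt's best replies are Alpha→Y, Beta→Y, Gamma→Z; Nexon's induced payoffs 8, 10, 13; outcome (Gamma, Z), payoffs (13, 10).
If Orbyt leads: Nexon's best replies are X→Gamma, Y→Beta, Z→Beta; Orbyt's induced payoffs 3, 5, 4; outcome (Beta, Y), payoffs (10, 5).
Orbyt gets 5 moving first and 10 moving second, so Orbyt prefers to move second.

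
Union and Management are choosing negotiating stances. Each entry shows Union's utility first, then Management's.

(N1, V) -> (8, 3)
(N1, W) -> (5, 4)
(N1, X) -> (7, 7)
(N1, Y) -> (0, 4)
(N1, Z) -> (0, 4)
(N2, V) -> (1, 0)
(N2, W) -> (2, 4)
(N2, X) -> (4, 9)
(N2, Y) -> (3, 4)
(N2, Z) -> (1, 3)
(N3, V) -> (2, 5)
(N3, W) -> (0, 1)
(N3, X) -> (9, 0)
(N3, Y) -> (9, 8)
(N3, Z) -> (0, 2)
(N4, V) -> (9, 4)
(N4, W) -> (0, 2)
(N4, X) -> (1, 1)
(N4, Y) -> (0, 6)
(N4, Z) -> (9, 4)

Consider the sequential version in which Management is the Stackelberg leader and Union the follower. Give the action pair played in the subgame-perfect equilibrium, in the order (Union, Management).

(N3, Y)

Backward induction with Management moving first.
- V: Union compares 8, 1, 2, 9 and picks N4; Management would get 4.
- W: Union compares 5, 2, 0, 0 and picks N1; Management would get 4.
- X: Union compares 7, 4, 9, 1 and picks N3; Management would get 0.
- Y: Union compares 0, 3, 9, 0 and picks N3; Management would get 8.
- Z: Union compares 0, 1, 0, 9 and picks N4; Management would get 4.
Among 4, 4, 0, 8, 4, the best is 8 at Y. Subgame-perfect outcome: (N3, Y) with payoffs (9, 8).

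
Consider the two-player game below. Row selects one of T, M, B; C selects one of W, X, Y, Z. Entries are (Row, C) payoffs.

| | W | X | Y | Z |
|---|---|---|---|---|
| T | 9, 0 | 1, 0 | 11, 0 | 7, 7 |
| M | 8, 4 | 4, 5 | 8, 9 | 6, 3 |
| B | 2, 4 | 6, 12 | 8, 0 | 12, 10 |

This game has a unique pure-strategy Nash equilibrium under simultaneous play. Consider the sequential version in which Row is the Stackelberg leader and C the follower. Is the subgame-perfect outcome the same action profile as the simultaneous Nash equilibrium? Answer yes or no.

no

C best-responds to each possible Row move:
- T: BR = Z, leader payoff 7.
- M: BR = Y, leader payoff 8.
- B: BR = X, leader payoff 6.
Row's induced payoffs are 7, 8, 6, so Row commits to M. Subgame-perfect outcome: (M, Y) with payoffs (8, 9).
Under simultaneous play:
Row's best replies: W→T; X→B; Y→T; Z→B.
C's best replies: T→Z; M→Y; B→X.
The unique mutual best reply is (B, X), giving (6, 12).
Sequential outcome (M, Y) differs from the Nash profile (B, X).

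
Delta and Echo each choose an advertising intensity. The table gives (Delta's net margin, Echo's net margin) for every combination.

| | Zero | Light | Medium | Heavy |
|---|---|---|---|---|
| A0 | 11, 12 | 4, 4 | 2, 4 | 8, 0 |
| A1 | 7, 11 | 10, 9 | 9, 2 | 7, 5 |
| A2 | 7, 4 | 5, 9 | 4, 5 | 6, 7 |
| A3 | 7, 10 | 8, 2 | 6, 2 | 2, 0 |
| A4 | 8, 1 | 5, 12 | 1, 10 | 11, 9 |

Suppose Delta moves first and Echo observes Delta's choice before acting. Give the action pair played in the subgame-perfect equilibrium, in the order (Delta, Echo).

Solve by backward induction (Delta leads).
- A0: BR = Zero, leader payoff 11.
- A1: BR = Zero, leader payoff 7.
- A2: BR = Light, leader payoff 5.
- A3: BR = Zero, leader payoff 7.
- A4: BR = Light, leader payoff 5.
Delta's induced payoffs are 11, 7, 5, 7, 5, so Delta commits to A0. Subgame-perfect outcome: (A0, Zero) with payoffs (11, 12).

(A0, Zero)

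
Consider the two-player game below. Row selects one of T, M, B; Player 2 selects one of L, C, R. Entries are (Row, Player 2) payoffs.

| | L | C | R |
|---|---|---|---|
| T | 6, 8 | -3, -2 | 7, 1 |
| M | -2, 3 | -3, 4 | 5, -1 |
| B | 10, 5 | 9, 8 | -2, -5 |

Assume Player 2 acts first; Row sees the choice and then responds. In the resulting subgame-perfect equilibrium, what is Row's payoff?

Row best-responds to each possible Player 2 move:
- L: BR = B, leader payoff 5.
- C: BR = B, leader payoff 8.
- R: BR = T, leader payoff 1.
Among 5, 8, 1, the best is 8 at C. Subgame-perfect outcome: (B, C) with payoffs (9, 8).

9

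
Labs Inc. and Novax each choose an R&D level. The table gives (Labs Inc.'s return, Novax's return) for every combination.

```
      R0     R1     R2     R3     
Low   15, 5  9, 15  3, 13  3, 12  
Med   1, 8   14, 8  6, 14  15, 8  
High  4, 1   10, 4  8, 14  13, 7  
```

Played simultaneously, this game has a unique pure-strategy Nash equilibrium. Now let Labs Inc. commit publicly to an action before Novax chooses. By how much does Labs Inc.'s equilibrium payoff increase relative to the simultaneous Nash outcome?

1

Work backward from Novax's decision.
- Low → Novax plays R1 (best of 5, 15, 13, 12); Labs Inc. gets 9.
- Med → Novax plays R2 (best of 8, 8, 14, 8); Labs Inc. gets 6.
- High → Novax plays R2 (best of 1, 4, 14, 7); Labs Inc. gets 8.
Maximizing over 9, 6, 8, Labs Inc. chooses Low. Subgame-perfect outcome: (Low, R1) with payoffs (9, 15).
Now find the simultaneous Nash equilibrium.
Labs Inc.'s best replies: R0→Low; R1→Med; R2→High; R3→Med.
Novax's best replies: Low→R1; Med→R2; High→R2.
The unique mutual best reply is (High, R2), giving (8, 14).
Labs Inc.'s commitment gain: 9 − 8 = 1.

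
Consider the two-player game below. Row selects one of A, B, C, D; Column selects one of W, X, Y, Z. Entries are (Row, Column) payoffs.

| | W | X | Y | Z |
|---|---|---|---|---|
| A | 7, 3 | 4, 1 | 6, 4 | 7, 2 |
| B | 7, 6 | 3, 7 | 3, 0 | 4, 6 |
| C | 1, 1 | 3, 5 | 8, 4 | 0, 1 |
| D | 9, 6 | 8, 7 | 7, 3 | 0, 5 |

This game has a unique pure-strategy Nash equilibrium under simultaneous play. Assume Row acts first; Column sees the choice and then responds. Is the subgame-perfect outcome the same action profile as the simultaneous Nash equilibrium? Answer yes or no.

yes

Work backward from Column's decision.
- A: BR = Y, leader payoff 6.
- B: BR = X, leader payoff 3.
- C: BR = X, leader payoff 3.
- D: BR = X, leader payoff 8.
Among 6, 3, 3, 8, the best is 8 at D. Subgame-perfect outcome: (D, X) with payoffs (8, 7).
Under simultaneous play:
Row's best replies: W→D; X→D; Y→C; Z→A.
Column's best replies: A→Y; B→X; C→X; D→X.
Only (D, X) has each player best-responding; Nash payoffs (8, 7).
Sequential outcome (D, X) coincides with the Nash profile (D, X).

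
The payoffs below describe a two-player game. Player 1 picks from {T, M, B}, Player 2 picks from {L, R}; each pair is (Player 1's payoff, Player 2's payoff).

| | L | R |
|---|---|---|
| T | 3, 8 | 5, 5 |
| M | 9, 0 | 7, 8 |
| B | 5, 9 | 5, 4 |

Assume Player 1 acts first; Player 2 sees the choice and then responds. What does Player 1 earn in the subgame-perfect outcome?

7

Player 2 best-responds to each possible Player 1 move:
- T: Player 2 compares 8, 5 and picks L; Player 1 would get 3.
- M: Player 2 compares 0, 8 and picks R; Player 1 would get 7.
- B: Player 2 compares 9, 4 and picks L; Player 1 would get 5.
Among 3, 7, 5, the best is 7 at M. Subgame-perfect outcome: (M, R) with payoffs (7, 8).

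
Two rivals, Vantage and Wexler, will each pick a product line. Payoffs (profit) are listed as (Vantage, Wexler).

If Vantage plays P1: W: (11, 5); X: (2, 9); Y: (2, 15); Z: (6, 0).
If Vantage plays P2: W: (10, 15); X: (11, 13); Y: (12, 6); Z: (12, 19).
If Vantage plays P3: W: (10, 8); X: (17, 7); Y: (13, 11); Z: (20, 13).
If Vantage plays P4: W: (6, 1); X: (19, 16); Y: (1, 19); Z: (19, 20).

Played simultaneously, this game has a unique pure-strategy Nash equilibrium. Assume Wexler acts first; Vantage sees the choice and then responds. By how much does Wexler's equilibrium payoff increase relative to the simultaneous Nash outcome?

Backward induction with Wexler moving first.
- W: Vantage compares 11, 10, 10, 6 and picks P1; Wexler would get 5.
- X: Vantage compares 2, 11, 17, 19 and picks P4; Wexler would get 16.
- Y: Vantage compares 2, 12, 13, 1 and picks P3; Wexler would get 11.
- Z: Vantage compares 6, 12, 20, 19 and picks P3; Wexler would get 13.
Wexler's induced payoffs are 5, 16, 11, 13, so Wexler commits to X. Subgame-perfect outcome: (P4, X) with payoffs (19, 16).
Under simultaneous play:
Vantage's best replies: W→P1; X→P4; Y→P3; Z→P3.
Wexler's best replies: P1→Y; P2→Z; P3→Z; P4→Z.
The unique mutual best reply is (P3, Z), giving (20, 13).
Wexler's commitment gain: 16 − 13 = 3.

3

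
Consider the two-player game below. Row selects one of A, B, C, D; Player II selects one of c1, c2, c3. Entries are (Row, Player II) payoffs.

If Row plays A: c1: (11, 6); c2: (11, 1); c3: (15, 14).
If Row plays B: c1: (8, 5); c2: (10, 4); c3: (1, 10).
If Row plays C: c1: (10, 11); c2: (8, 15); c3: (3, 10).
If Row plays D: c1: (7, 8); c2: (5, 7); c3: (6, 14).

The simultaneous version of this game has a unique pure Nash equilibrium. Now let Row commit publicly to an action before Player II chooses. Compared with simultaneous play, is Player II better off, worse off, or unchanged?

Player II best-responds to each possible Row move:
- A: Player II compares 6, 1, 14 and picks c3; Row would get 15.
- B: Player II compares 5, 4, 10 and picks c3; Row would get 1.
- C: Player II compares 11, 15, 10 and picks c2; Row would get 8.
- D: Player II compares 8, 7, 14 and picks c3; Row would get 6.
Maximizing over 15, 1, 8, 6, Row chooses A. Subgame-perfect outcome: (A, c3) with payoffs (15, 14).
Now find the simultaneous Nash equilibrium.
Row's best replies: c1→A; c2→A; c3→A.
Player II's best replies: A→c3; B→c3; C→c2; D→c3.
Only (A, c3) has each player best-responding; Nash payoffs (15, 14).
Player II earns 14 sequentially versus 14 at the Nash outcome: unchanged.

unchanged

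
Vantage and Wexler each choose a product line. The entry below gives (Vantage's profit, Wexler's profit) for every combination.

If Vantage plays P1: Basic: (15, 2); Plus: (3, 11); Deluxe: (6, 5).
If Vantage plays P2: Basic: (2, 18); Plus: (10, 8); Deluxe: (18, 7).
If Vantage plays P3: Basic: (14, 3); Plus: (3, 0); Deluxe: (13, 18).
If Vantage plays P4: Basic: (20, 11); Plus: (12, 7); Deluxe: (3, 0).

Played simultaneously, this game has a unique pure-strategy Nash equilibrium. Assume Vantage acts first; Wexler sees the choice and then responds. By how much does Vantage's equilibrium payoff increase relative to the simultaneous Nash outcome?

Work backward from Wexler's decision.
- P1: BR = Plus, leader payoff 3.
- P2: BR = Basic, leader payoff 2.
- P3: BR = Deluxe, leader payoff 13.
- P4: BR = Basic, leader payoff 20.
Maximizing over 3, 2, 13, 20, Vantage chooses P4. Subgame-perfect outcome: (P4, Basic) with payoffs (20, 11).
For the simultaneous game, intersect best replies.
Vantage's best replies: Basic→P4; Plus→P4; Deluxe→P2.
Wexler's best replies: P1→Plus; P2→Basic; P3→Deluxe; P4→Basic.
Only (P4, Basic) has each player best-responding; Nash payoffs (20, 11).
Vantage's commitment gain: 20 − 20 = 0.

0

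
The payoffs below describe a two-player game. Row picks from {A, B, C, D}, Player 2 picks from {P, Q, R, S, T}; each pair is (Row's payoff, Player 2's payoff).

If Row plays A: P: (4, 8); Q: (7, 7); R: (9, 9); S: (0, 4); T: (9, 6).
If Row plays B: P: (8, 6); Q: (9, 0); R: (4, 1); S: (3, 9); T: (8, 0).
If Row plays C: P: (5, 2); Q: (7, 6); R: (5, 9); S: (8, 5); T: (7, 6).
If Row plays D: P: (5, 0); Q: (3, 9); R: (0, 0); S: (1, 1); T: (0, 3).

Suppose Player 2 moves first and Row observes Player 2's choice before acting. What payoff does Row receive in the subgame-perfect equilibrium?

9

Backward induction with Player 2 moving first.
- P: BR = B, leader payoff 6.
- Q: BR = B, leader payoff 0.
- R: BR = A, leader payoff 9.
- S: BR = C, leader payoff 5.
- T: BR = A, leader payoff 6.
Player 2's induced payoffs are 6, 0, 9, 5, 6, so Player 2 commits to R. Subgame-perfect outcome: (A, R) with payoffs (9, 9).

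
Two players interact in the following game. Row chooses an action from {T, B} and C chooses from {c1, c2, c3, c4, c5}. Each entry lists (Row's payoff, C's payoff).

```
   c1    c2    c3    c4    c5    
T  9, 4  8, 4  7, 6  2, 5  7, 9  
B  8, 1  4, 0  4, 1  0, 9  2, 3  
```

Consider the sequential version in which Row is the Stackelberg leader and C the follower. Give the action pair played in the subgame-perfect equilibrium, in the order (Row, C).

Work backward from C's decision.
- T → C plays c5 (best of 4, 4, 6, 5, 9); Row gets 7.
- B → C plays c4 (best of 1, 0, 1, 9, 3); Row gets 0.
Row's induced payoffs are 7, 0, so Row commits to T. Subgame-perfect outcome: (T, c5) with payoffs (7, 9).

(T, c5)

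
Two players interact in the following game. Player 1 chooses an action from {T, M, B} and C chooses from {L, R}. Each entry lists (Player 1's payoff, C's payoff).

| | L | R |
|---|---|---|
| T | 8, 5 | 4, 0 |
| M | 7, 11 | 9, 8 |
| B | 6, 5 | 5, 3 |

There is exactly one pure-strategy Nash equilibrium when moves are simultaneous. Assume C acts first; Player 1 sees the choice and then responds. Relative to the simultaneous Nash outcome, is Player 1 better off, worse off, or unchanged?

better off

Work backward from Player 1's decision.
- L: Player 1 compares 8, 7, 6 and picks T; C would get 5.
- R: Player 1 compares 4, 9, 5 and picks M; C would get 8.
Maximizing over 5, 8, C chooses R. Subgame-perfect outcome: (M, R) with payoffs (9, 8).
Now find the simultaneous Nash equilibrium.
Player 1's best replies: L→T; R→M.
C's best replies: T→L; M→L; B→L.
The unique mutual best reply is (T, L), giving (8, 5).
Player 1 earns 9 sequentially versus 8 at the Nash outcome: better off.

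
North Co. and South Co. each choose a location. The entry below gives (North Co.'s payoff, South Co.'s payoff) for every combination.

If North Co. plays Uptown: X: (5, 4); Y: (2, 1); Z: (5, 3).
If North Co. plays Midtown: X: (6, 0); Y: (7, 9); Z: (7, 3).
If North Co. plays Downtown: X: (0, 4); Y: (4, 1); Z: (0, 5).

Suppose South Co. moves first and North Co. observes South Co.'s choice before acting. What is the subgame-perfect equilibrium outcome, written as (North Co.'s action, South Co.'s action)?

(Midtown, Y)

North Co. best-responds to each possible South Co. move:
- X: BR = Midtown, leader payoff 0.
- Y: BR = Midtown, leader payoff 9.
- Z: BR = Midtown, leader payoff 3.
Among 0, 9, 3, the best is 9 at Y. Subgame-perfect outcome: (Midtown, Y) with payoffs (7, 9).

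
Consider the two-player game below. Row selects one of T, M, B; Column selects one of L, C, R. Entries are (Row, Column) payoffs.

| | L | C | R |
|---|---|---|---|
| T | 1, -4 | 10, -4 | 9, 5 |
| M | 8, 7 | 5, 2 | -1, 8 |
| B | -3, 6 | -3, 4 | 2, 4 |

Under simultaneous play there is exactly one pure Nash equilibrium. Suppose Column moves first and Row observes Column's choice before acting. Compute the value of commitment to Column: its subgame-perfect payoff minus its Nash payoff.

Work backward from Row's decision.
- L: Row compares 1, 8, -3 and picks M; Column would get 7.
- C: Row compares 10, 5, -3 and picks T; Column would get -4.
- R: Row compares 9, -1, 2 and picks T; Column would get 5.
Among 7, -4, 5, the best is 7 at L. Subgame-perfect outcome: (M, L) with payoffs (8, 7).
For the simultaneous game, intersect best replies.
Row's best replies: L→M; C→T; R→T.
Column's best replies: T→R; M→R; B→L.
Only (T, R) has each player best-responding; Nash payoffs (9, 5).
Column's commitment gain: 7 − 5 = 2.

2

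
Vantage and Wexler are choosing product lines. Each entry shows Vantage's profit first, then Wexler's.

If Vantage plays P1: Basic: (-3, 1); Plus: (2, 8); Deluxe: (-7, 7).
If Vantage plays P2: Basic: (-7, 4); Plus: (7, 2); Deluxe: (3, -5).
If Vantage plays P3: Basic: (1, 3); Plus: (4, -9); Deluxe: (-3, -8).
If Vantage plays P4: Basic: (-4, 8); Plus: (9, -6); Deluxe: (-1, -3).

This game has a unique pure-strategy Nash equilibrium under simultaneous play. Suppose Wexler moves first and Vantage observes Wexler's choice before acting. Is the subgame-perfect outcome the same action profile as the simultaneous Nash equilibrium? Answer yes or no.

yes

Backward induction with Wexler moving first.
- Basic: Vantage compares -3, -7, 1, -4 and picks P3; Wexler would get 3.
- Plus: Vantage compares 2, 7, 4, 9 and picks P4; Wexler would get -6.
- Deluxe: Vantage compares -7, 3, -3, -1 and picks P2; Wexler would get -5.
Among 3, -6, -5, the best is 3 at Basic. Subgame-perfect outcome: (P3, Basic) with payoffs (1, 3).
For the simultaneous game, intersect best replies.
Vantage's best replies: Basic→P3; Plus→P4; Deluxe→P2.
Wexler's best replies: P1→Plus; P2→Basic; P3→Basic; P4→Basic.
Only (P3, Basic) has each player best-responding; Nash payoffs (1, 3).
Sequential outcome (P3, Basic) coincides with the Nash profile (P3, Basic).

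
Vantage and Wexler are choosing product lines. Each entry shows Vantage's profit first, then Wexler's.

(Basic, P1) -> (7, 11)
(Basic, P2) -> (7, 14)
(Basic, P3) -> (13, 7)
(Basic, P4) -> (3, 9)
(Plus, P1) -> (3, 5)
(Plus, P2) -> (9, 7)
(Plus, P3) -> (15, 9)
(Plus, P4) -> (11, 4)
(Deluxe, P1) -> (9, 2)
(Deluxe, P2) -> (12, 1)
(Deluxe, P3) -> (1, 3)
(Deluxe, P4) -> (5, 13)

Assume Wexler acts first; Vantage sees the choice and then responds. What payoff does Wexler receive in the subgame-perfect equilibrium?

Work backward from Vantage's decision.
- P1 → Vantage plays Deluxe (best of 7, 3, 9); Wexler gets 2.
- P2 → Vantage plays Deluxe (best of 7, 9, 12); Wexler gets 1.
- P3 → Vantage plays Plus (best of 13, 15, 1); Wexler gets 9.
- P4 → Vantage plays Plus (best of 3, 11, 5); Wexler gets 4.
Wexler's induced payoffs are 2, 1, 9, 4, so Wexler commits to P3. Subgame-perfect outcome: (Plus, P3) with payoffs (15, 9).

9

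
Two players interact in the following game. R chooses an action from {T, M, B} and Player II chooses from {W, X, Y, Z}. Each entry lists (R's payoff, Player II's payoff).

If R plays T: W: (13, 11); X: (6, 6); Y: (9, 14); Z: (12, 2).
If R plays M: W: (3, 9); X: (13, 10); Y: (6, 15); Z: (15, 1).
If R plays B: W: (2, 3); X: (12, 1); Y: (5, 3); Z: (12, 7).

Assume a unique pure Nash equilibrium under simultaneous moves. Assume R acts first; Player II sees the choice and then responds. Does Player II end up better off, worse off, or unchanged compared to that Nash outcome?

worse off

Player II best-responds to each possible R move:
- T: BR = Y, leader payoff 9.
- M: BR = Y, leader payoff 6.
- B: BR = Z, leader payoff 12.
Among 9, 6, 12, the best is 12 at B. Subgame-perfect outcome: (B, Z) with payoffs (12, 7).
Under simultaneous play:
R's best replies: W→T; X→M; Y→T; Z→M.
Player II's best replies: T→Y; M→Y; B→Z.
The unique mutual best reply is (T, Y), giving (9, 14).
Player II earns 7 sequentially versus 14 at the Nash outcome: worse off.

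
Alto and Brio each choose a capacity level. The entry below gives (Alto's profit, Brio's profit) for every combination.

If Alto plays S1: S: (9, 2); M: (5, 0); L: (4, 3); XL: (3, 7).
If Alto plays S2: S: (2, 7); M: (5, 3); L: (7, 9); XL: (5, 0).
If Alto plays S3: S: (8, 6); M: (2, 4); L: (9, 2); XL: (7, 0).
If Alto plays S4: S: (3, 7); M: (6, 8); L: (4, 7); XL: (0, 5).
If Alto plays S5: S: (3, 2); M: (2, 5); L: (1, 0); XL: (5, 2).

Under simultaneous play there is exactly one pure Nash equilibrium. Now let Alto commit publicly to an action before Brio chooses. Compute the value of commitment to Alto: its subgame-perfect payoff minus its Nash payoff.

Brio best-responds to each possible Alto move:
- S1: BR = XL, leader payoff 3.
- S2: BR = L, leader payoff 7.
- S3: BR = S, leader payoff 8.
- S4: BR = M, leader payoff 6.
- S5: BR = M, leader payoff 2.
Alto's induced payoffs are 3, 7, 8, 6, 2, so Alto commits to S3. Subgame-perfect outcome: (S3, S) with payoffs (8, 6).
For the simultaneous game, intersect best replies.
Alto's best replies: S→S1; M→S4; L→S3; XL→S3.
Brio's best replies: S1→XL; S2→L; S3→S; S4→M; S5→M.
Only (S4, M) has each player best-responding; Nash payoffs (6, 8).
Alto's commitment gain: 8 − 6 = 2.

2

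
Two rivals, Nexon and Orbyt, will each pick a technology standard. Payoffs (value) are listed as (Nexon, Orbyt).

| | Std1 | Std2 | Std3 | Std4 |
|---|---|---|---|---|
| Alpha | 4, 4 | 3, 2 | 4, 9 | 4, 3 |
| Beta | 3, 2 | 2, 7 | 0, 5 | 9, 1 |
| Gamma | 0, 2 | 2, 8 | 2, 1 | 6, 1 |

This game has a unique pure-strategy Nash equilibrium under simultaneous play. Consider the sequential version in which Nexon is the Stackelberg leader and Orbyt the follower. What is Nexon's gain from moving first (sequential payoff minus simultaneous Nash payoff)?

0

Orbyt best-responds to each possible Nexon move:
- Alpha: BR = Std3, leader payoff 4.
- Beta: BR = Std2, leader payoff 2.
- Gamma: BR = Std2, leader payoff 2.
Maximizing over 4, 2, 2, Nexon chooses Alpha. Subgame-perfect outcome: (Alpha, Std3) with payoffs (4, 9).
Under simultaneous play:
Nexon's best replies: Std1→Alpha; Std2→Alpha; Std3→Alpha; Std4→Beta.
Orbyt's best replies: Alpha→Std3; Beta→Std2; Gamma→Std2.
The unique mutual best reply is (Alpha, Std3), giving (4, 9).
Nexon's commitment gain: 4 − 4 = 0.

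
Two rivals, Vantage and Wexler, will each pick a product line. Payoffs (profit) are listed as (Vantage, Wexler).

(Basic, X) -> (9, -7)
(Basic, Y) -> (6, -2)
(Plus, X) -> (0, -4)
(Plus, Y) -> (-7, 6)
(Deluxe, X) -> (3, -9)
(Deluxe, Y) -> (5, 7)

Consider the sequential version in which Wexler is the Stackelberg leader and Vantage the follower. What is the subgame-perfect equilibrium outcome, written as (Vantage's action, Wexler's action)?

Vantage best-responds to each possible Wexler move:
- X: BR = Basic, leader payoff -7.
- Y: BR = Basic, leader payoff -2.
Wexler's induced payoffs are -7, -2, so Wexler commits to Y. Subgame-perfect outcome: (Basic, Y) with payoffs (6, -2).

(Basic, Y)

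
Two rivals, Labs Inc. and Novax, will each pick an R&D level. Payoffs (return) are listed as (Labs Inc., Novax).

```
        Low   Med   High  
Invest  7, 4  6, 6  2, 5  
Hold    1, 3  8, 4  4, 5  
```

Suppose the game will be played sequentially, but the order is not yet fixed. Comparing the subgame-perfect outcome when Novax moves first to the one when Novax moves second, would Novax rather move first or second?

If Labs Inc. leads: Novax's best replies are Invest→Med, Hold→High; Labs Inc.'s induced payoffs 6, 4; outcome (Invest, Med), payoffs (6, 6).
If Novax leads: Labs Inc.'s best replies are Low→Invest, Med→Hold, High→Hold; Novax's induced payoffs 4, 4, 5; outcome (Hold, High), payoffs (4, 5).
Novax gets 5 moving first and 6 moving second, so Novax prefers to move second.

second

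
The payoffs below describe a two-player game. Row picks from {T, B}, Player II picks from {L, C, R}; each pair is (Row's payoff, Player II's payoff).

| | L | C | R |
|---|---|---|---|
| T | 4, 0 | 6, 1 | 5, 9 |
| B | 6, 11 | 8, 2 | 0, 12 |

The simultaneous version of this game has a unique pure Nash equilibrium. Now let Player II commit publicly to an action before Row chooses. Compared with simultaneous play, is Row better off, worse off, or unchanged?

Work backward from Row's decision.
- L: BR = B, leader payoff 11.
- C: BR = B, leader payoff 2.
- R: BR = T, leader payoff 9.
Among 11, 2, 9, the best is 11 at L. Subgame-perfect outcome: (B, L) with payoffs (6, 11).
For the simultaneous game, intersect best replies.
Row's best replies: L→B; C→B; R→T.
Player II's best replies: T→R; B→R.
The unique mutual best reply is (T, R), giving (5, 9).
Row earns 6 sequentially versus 5 at the Nash outcome: better off.

better off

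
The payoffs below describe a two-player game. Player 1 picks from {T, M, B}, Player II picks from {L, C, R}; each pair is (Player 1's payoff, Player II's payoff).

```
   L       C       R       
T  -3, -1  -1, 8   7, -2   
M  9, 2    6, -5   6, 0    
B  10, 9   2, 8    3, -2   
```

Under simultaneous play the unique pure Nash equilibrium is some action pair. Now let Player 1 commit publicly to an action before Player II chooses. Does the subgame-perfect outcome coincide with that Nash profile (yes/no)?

yes

Solve by backward induction (Player 1 leads).
- T: Player II compares -1, 8, -2 and picks C; Player 1 would get -1.
- M: Player II compares 2, -5, 0 and picks L; Player 1 would get 9.
- B: Player II compares 9, 8, -2 and picks L; Player 1 would get 10.
Player 1's induced payoffs are -1, 9, 10, so Player 1 commits to B. Subgame-perfect outcome: (B, L) with payoffs (10, 9).
Under simultaneous play:
Player 1's best replies: L→B; C→M; R→T.
Player II's best replies: T→C; M→L; B→L.
Only (B, L) has each player best-responding; Nash payoffs (10, 9).
Sequential outcome (B, L) coincides with the Nash profile (B, L).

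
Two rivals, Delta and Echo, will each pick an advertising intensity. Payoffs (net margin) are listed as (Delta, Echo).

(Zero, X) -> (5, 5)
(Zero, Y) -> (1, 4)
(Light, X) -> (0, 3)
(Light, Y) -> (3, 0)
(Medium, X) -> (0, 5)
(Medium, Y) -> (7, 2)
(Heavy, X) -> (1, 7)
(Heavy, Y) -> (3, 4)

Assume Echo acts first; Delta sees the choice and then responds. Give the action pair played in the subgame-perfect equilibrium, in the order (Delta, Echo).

(Zero, X)

Solve by backward induction (Echo leads).
- X: BR = Zero, leader payoff 5.
- Y: BR = Medium, leader payoff 2.
Echo's induced payoffs are 5, 2, so Echo commits to X. Subgame-perfect outcome: (Zero, X) with payoffs (5, 5).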